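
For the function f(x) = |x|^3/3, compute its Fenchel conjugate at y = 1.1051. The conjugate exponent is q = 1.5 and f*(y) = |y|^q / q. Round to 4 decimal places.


The conjugate exponent q satisfies 1/p + 1/q = 1.
p = 3, so q = 3/(3 - 1) = 1.5
|y|^q = 1.1051^1.5 = 1.1617
f*(1.1051) = 1.1617 / 1.5 = 0.7745


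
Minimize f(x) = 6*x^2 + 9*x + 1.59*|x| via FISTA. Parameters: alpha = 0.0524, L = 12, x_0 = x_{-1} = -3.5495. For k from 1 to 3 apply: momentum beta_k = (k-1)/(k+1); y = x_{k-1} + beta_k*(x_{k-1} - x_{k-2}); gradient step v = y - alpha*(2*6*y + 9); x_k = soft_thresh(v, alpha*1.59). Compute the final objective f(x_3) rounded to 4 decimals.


FISTA on f(x) = 6*x^2 + 9*x + 1.59*|x|
L = 12, alpha = 0.0524
Iteration 1: beta = 0.0, y = -3.5495 + 0.0*(-3.5495 + 3.5495) = -3.5495
  grad(y) = -33.594, v = y - alpha*grad = -1.7892
  prox(v) = soft_thresh(-1.7892, 0.0833) = -1.7059
Iteration 2: beta = 0.3333, y = -1.7059 + 0.3333*(-1.7059 + 3.5495) = -1.0913
  grad(y) = -4.0957, v = y - alpha*grad = -0.8767
  prox(v) = soft_thresh(-0.8767, 0.0833) = -0.7934
Iteration 3: beta = 0.5, y = -0.7934 + 0.5*(-0.7934 + 1.7059) = -0.3371
  grad(y) = 4.9543, v = y - alpha*grad = -0.5967
  prox(v) = soft_thresh(-0.5967, 0.0833) = -0.5134
f(x_3) = 6*(-0.5134)^2 + 9*(-0.5134) + 1.59*|-0.5134| = -2.2229


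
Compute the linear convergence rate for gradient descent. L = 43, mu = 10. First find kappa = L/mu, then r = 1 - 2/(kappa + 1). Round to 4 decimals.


Step 1: Compute the condition number.
kappa = L/mu = 43/10 = 4.3
Step 2: Compute the convergence rate.
r = 1 - 2/(kappa + 1) = 1 - 2*mu/(L + mu) = (L - mu)/(L + mu) = 33/53 = 0.6226


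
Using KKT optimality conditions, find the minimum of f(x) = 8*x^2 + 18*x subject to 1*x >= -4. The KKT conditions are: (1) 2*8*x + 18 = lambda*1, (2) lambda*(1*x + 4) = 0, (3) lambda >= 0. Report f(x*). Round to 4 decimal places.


Step 1: Try lambda = 0 (constraint inactive).
Stationarity: 2*8*x + 18 = 0
x* = -18/(2*8) = -1.125
Check constraint: 1*-1.125 = -1.125 >= -4 -- satisfied.
Step 2: Compute optimal value.
f(x*) = 8*(-1.125)^2 + 18*(-1.125) = -10.125


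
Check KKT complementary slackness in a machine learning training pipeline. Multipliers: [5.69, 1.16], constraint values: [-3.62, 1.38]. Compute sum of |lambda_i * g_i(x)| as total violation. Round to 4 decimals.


KKT complementary slackness check:
lambda_1 * g_1 = 5.69 * -3.62 = -20.5978
lambda_2 * g_2 = 1.16 * 1.38 = 1.6008
Total violation = 20.5978 + 1.6008 = 22.1986


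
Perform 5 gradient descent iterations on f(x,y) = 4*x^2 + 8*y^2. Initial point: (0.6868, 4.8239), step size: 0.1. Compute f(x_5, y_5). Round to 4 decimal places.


Gradient descent on f(x,y) = 4*x^2 + 8*y^2.
Starting point: (0.6868, 4.8239), alpha = 0.1
Step 1: grad_x = 2*4*0.6868 = 5.4944, grad_y = 2*8*4.8239 = 77.1824
  x_1 = 0.6868 - 0.1*5.4944 = 0.1374
  y_1 = 4.8239 - 0.1*77.1824 = -2.8943
Step 2: grad_x = 2*4*0.1374 = 1.0989, grad_y = 2*8*-2.8943 = -46.3094
  x_2 = 0.1374 - 0.1*1.0989 = 0.0275
  y_2 = -2.8943 - 0.1*-46.3094 = 1.7366
Step 3: grad_x = 2*4*0.0275 = 0.2198, grad_y = 2*8*1.7366 = 27.7857
  x_3 = 0.0275 - 0.1*0.2198 = 0.0055
  y_3 = 1.7366 - 0.1*27.7857 = -1.042
Step 4: grad_x = 2*4*0.0055 = 0.044, grad_y = 2*8*-1.042 = -16.6714
  x_4 = 0.0055 - 0.1*0.044 = 0.0011
  y_4 = -1.042 - 0.1*-16.6714 = 0.6252
Step 5: grad_x = 2*4*0.0011 = 0.0088, grad_y = 2*8*0.6252 = 10.0028
  x_5 = 0.0011 - 0.1*0.0088 = 0.0002
  y_5 = 0.6252 - 0.1*10.0028 = -0.3751
f(0.0002, -0.3751) = 4*0.0002^2 + 8*(-0.3751)^2 = 1.1256


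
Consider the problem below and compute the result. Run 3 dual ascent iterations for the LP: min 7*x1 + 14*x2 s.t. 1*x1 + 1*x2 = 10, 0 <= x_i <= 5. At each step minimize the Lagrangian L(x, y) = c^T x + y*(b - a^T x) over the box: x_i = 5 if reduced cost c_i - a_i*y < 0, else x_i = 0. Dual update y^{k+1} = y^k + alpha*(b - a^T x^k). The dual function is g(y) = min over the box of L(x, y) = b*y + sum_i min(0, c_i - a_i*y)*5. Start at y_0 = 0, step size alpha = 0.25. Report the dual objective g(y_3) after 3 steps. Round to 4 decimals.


Dual ascent for LP: min 7*x1 + 14*x2, 1*x1 + 1*x2 = 10, 0 <= x_i <= 5
Step 1: y^k = 0.0, reduced costs: (7.0, 14.0)
  x^k = (0.0, 0.0), subgradient = b - a^T x = 10.0
  y^{k+1} = 0.0 + 0.25*10.0 = 2.5
Step 2: y^k = 2.5, reduced costs: (4.5, 11.5)
  x^k = (0.0, 0.0), subgradient = b - a^T x = 10.0
  y^{k+1} = 2.5 + 0.25*10.0 = 5.0
Step 3: y^k = 5.0, reduced costs: (2.0, 9.0)
  x^k = (0.0, 0.0), subgradient = b - a^T x = 10.0
  y^{k+1} = 5.0 + 0.25*10.0 = 7.5
Dual objective at y_3 = 7.5: reduced costs (-0.5, 6.5), box minimizer x = (5.0, 0.0)
g(y_3) = b*y + (c1 - a1*y)*x1 + (c2 - a2*y)*x2 = 10*7.5 + (-0.5)*5.0 + 6.5*0.0 = 75.0 - 2.5 + 0.0 = 72.5


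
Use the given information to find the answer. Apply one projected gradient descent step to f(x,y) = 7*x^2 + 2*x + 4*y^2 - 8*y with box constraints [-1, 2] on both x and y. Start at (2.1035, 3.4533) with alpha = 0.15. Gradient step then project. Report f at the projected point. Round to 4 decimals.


Step 1: Compute gradient at (2.1035, 3.4533).
grad_x = 2*7*2.1035 + 2 = 31.449
grad_y = 2*4*3.4533 - 8 = 19.6264
Step 2: Gradient step.
x_raw = 2.1035 - 0.15*31.449 = -2.6139
y_raw = 3.4533 - 0.15*19.6264 = 0.5093
Step 3: Project onto [-1, 2].
x_proj = clip(-2.6139) = -1.0
y_proj = clip(0.5093) = 0.5093
Step 4: Evaluate f.
f(-1.0, 0.5093) = 1.963


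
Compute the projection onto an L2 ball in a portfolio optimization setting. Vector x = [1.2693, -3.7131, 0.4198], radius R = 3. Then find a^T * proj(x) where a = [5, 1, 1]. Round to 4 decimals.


Step 1: Compute ||x|| (intermediates to 6 decimals).
||x|| = sqrt(1.2693^2 + (-3.7131)^2 + 0.4198^2) = 3.94645
Step 2: Project.
Since ||x|| > R, scale = R/||x|| = 3/3.94645 = 0.760177, proj(x) = scale * x
proj(x) = [0.964893, -2.822613, 0.319122]
Step 3: Dot product.
a^T * proj(x) = 5*0.964893 + 1*(-2.822613) + 1*0.319122 = 2.321


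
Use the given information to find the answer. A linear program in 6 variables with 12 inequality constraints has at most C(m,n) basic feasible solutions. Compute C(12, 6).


Each vertex corresponds to some choice of n active constraints out of m, so the number of vertices is at most C(m, n) = m! / (n!(m-n)!).
m = 12, n = 6
Numerator: 12 * 11 * 10 * 9 * 8 * 7
Denominator: 6! = 720
C(12, 6) = 924


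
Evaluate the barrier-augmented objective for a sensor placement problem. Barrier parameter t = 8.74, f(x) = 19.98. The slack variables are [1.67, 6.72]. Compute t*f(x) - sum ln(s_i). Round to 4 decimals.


Step 1: Compute log-barrier.
ln values: [0.5128, 1.9051]
phi = -(0.5128 + 1.9051) = -2.4179
Step 2: Compute augmented objective.
t*f(x) = 8.74*19.98 = 174.6252
Total = 174.6252 - 2.4179 = 172.2073


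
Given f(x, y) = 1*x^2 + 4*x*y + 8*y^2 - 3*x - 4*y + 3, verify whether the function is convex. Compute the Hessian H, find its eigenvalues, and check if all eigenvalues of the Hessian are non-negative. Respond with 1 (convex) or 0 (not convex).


The Hessian of f(x,y) = 1*x^2 + 4*x*y + 8*y^2 - 3*x - 4*y + 3 is:
H = [[2, 4], [4, 16]]
Trace = 2 + 16 = 18
Determinant = 2*16 - (4)^2 = 16
Discriminant = (18)^2 - 4*16 = 260.0
Eigenvalues: lambda_1 = 0.9377, lambda_2 = 17.0623
The function is convex.

1


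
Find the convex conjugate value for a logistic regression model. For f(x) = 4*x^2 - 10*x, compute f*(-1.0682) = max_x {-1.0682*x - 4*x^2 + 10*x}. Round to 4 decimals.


f*(y) = sup_x {y*x - a*x^2 - b*x} = sup_x {(y-b)*x - a*x^2}
FOC: (y - b) - 2a*x = 0 => x* = (y - b)/(2a)
x* = (-1.0682 + 10)/(2*4) = 1.1165
f*(-1.0682) = (y-b)^2/(4a) = (-1.0682 + 10)^2/(4*4)
= 79.7771/16 = 4.9861


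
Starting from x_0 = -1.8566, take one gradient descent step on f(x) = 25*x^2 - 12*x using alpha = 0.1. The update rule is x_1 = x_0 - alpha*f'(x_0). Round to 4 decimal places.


We compute the gradient at x_0 and apply the update.
f'(x) = 50*x - 12
f'(-1.8566) = 50*-1.8566 - 12 = -104.83
x_1 = -1.8566 - 0.1*-104.83 = 8.6264


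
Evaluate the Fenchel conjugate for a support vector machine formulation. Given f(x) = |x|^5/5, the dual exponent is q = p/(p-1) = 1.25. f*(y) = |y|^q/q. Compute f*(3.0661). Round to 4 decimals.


The conjugate exponent q satisfies 1/p + 1/q = 1.
p = 5, so q = 5/(5 - 1) = 1.25
|y|^q = 3.0661^1.25 = 4.0573
f*(3.0661) = 4.0573 / 1.25 = 3.2458


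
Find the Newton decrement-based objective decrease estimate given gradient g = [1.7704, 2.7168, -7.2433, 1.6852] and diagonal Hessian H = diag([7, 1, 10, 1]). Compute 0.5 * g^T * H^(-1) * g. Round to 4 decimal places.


Step 1: H is diagonal, so H^(-1) * g = [0.2529, 2.7168, -0.7243, 1.6852].
Step 2: g^T H^(-1) g = sum_i g_i^2 / H_ii
  = (1.7704)^2/7 + (2.7168)^2/1 + (-7.2433)^2/10 + (1.6852)^2/1
  = 0.4478 + 7.381 + 5.2465 + 2.8399 = 15.9152
Step 3: Objective decrease = 0.5 * g^T H^(-1) g = 7.9576


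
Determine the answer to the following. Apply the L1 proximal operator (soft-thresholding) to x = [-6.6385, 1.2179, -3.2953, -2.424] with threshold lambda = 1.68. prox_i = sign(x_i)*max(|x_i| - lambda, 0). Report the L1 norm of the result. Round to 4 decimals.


Soft-thresholding with lambda = 1.68:
prox(-6.6385) = sign(-6.6385)*max(|-6.6385| - 1.68, 0) = -4.9585
prox(1.2179) = sign(1.2179)*max(|1.2179| - 1.68, 0) = 0.0
prox(-3.2953) = sign(-3.2953)*max(|-3.2953| - 1.68, 0) = -1.6153
prox(-2.424) = sign(-2.424)*max(|-2.424| - 1.68, 0) = -0.744
prox(x) = [-4.9585, 0.0, -1.6153, -0.744]
||prox(x)||_1 = 4.9585 + 0.0 + 1.6153 + 0.744 = 7.3178


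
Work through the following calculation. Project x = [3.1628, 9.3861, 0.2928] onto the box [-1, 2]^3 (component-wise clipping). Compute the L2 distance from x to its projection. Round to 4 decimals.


Project each component onto [-1, 2].
clip(3.1628) = 2.0, clip(9.3861) = 2.0, clip(0.2928) = 0.2928
Projection = [2.0, 2.0, 0.2928]
Squared diffs: [1.3521, 54.5545, 0.0]
Distance = sqrt(55.9066) = 7.4771


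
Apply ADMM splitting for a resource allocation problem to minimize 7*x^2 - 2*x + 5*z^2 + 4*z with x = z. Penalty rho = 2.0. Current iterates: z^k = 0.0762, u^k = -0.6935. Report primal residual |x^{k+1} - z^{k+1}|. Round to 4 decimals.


ADMM iteration with rho = 2.0, z^k = 0.0762, u^k = -0.6935
Step 1: x-update.
Minimize 7*x^2 - 2*x + (2.0/2)*(x - 0.0762 - 0.6935)^2
FOC: (2*7 + 2.0)*x = 2 + 2.0*(0.0762 + 0.6935)
x^{k+1} = 0.2212
Step 2: z-update.
Minimize 5*z^2 + 4*z + (2.0/2)*(0.2212 - z - 0.6935)^2
FOC: (2*5 + 2.0)*z = -4 + 2.0*(0.2212 - 0.6935)
z^{k+1} = -0.412
Step 3: u-update.
u^{k+1} = -0.6935 + 0.2212 + 0.412 = -0.0602
Step 4: Primal residual = |0.2212 + 0.412| = 0.6333


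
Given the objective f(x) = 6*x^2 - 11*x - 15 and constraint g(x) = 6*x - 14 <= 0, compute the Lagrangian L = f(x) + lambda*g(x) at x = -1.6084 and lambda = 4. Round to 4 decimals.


Step 1: Evaluate f(x).
f(-1.6084) = 6*(-1.6084)^2 - 11*(-1.6084) - 15 = 18.2141
Step 2: Evaluate g(x).
g(-1.6084) = 6*-1.6084 - 14 = -23.6504
Step 3: Compute Lagrangian.
L = 18.2141 + 4*-23.6504 = -76.3875


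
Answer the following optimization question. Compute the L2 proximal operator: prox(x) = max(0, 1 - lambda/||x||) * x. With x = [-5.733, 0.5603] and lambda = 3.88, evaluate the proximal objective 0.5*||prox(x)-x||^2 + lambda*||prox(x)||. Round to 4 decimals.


Step 1: Compute ||x||.
||x|| = 5.7603
Step 2: Compute scaling factor.
scale = max(0, 1 - 3.88/5.7603) = 0.3264
Step 3: prox(x) = [-1.8714, 0.1829]
||prox(x)|| = 1.8803
Step 4: Proximal objective.
0.5*||prox-x||^2 = 7.5272
lambda*||prox|| = 7.2956
Total = 14.8228


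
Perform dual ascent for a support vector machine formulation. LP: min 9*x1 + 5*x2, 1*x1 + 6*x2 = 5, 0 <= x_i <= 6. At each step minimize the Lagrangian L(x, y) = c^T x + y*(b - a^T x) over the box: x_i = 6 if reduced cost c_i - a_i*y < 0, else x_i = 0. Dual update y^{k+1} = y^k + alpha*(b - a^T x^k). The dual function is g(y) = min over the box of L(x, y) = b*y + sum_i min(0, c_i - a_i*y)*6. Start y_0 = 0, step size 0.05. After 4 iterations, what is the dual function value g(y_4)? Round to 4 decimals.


Dual ascent for LP: min 9*x1 + 5*x2, 1*x1 + 6*x2 = 5, 0 <= x_i <= 6
Step 1: y^k = 0.0, reduced costs: (9.0, 5.0)
  x^k = (0.0, 0.0), subgradient = b - a^T x = 5.0
  y^{k+1} = 0.0 + 0.05*5.0 = 0.25
Step 2: y^k = 0.25, reduced costs: (8.75, 3.5)
  x^k = (0.0, 0.0), subgradient = b - a^T x = 5.0
  y^{k+1} = 0.25 + 0.05*5.0 = 0.5
Step 3: y^k = 0.5, reduced costs: (8.5, 2.0)
  x^k = (0.0, 0.0), subgradient = b - a^T x = 5.0
  y^{k+1} = 0.5 + 0.05*5.0 = 0.75
Step 4: y^k = 0.75, reduced costs: (8.25, 0.5)
  x^k = (0.0, 0.0), subgradient = b - a^T x = 5.0
  y^{k+1} = 0.75 + 0.05*5.0 = 1.0
Dual objective at y_4 = 1.0: reduced costs (8.0, -1.0), box minimizer x = (0.0, 6.0)
g(y_4) = b*y + (c1 - a1*y)*x1 + (c2 - a2*y)*x2 = 5*1.0 + 8.0*0.0 + (-1.0)*6.0 = 5.0 + 0.0 - 6.0 = -1.0


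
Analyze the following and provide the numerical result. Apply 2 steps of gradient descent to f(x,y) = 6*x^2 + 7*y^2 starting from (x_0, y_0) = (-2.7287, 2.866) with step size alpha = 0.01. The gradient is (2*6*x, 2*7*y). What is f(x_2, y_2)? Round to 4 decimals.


Gradient descent on f(x,y) = 6*x^2 + 7*y^2.
Starting point: (-2.7287, 2.866), alpha = 0.01
Step 1: grad_x = 2*6*-2.7287 = -32.7444, grad_y = 2*7*2.866 = 40.124
  x_1 = -2.7287 - 0.01*-32.7444 = -2.4013
  y_1 = 2.866 - 0.01*40.124 = 2.4648
Step 2: grad_x = 2*6*-2.4013 = -28.8151, grad_y = 2*7*2.4648 = 34.5066
  x_2 = -2.4013 - 0.01*-28.8151 = -2.1131
  y_2 = 2.4648 - 0.01*34.5066 = 2.1197
f(-2.1131, 2.1197) = 6*(-2.1131)^2 + 7*2.1197^2 = 58.243


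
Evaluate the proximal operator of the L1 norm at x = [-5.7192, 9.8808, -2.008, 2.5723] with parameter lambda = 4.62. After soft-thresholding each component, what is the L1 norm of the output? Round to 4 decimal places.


Soft-thresholding with lambda = 4.62:
prox(-5.7192) = sign(-5.7192)*max(|-5.7192| - 4.62, 0) = -1.0992
prox(9.8808) = sign(9.8808)*max(|9.8808| - 4.62, 0) = 5.2608
prox(-2.008) = sign(-2.008)*max(|-2.008| - 4.62, 0) = 0.0
prox(2.5723) = sign(2.5723)*max(|2.5723| - 4.62, 0) = 0.0
prox(x) = [-1.0992, 5.2608, 0.0, 0.0]
||prox(x)||_1 = 1.0992 + 5.2608 + 0.0 + 0.0 = 6.36


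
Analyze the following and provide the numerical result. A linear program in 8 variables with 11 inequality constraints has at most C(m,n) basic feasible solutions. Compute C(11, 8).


Each vertex corresponds to some choice of n active constraints out of m, so the number of vertices is at most C(m, n) = m! / (n!(m-n)!).
m = 11, n = 8
Numerator: 11 * 10 * 9 * 8 * 7 * 6 * 5 * 4
Denominator: 8! = 40320
C(11, 8) = 165


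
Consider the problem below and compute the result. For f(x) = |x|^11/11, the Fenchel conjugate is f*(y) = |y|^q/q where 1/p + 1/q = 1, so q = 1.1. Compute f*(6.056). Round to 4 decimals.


The conjugate exponent q satisfies 1/p + 1/q = 1.
p = 11, so q = 11/(11 - 1) = 1.1
|y|^q = 6.056^1.1 = 7.2511
f*(6.056) = 7.2511 / 1.1 = 6.5919


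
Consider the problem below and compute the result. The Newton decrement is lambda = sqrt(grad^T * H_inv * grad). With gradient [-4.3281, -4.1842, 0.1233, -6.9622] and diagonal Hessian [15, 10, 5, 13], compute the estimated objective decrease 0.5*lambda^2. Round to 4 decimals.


Step 1: H is diagonal, so H^(-1) * g = [-0.2885, -0.4184, 0.0247, -0.5356].
Step 2: g^T H^(-1) g = sum_i g_i^2 / H_ii
  = (-4.3281)^2/15 + (-4.1842)^2/10 + (0.1233)^2/5 + (-6.9622)^2/13
  = 1.2488 + 1.7508 + 0.003 + 3.7286 = 6.7313
Step 3: Objective decrease = 0.5 * g^T H^(-1) g = 3.3656


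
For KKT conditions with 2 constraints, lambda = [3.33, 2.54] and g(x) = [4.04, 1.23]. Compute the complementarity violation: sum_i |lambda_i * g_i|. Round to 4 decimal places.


KKT complementary slackness check:
lambda_1 * g_1 = 3.33 * 4.04 = 13.4532
lambda_2 * g_2 = 2.54 * 1.23 = 3.1242
Total violation = 13.4532 + 3.1242 = 16.5774


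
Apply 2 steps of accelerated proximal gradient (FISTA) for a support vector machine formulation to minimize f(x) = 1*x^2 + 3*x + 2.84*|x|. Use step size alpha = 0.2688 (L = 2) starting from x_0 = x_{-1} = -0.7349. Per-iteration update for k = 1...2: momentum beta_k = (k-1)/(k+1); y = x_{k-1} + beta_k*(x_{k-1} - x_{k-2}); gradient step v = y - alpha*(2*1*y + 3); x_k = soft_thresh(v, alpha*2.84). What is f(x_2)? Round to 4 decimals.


FISTA on f(x) = 1*x^2 + 3*x + 2.84*|x|
L = 2, alpha = 0.2688
Iteration 1: beta = 0.0, y = -0.7349 + 0.0*(-0.7349 + 0.7349) = -0.7349
  grad(y) = 1.5302, v = y - alpha*grad = -1.1462
  prox(v) = soft_thresh(-1.1462, 0.7634) = -0.3828
Iteration 2: beta = 0.3333, y = -0.3828 + 0.3333*(-0.3828 + 0.7349) = -0.2655
  grad(y) = 2.4691, v = y - alpha*grad = -0.9292
  prox(v) = soft_thresh(-0.9292, 0.7634) = -0.1658
f(x_2) = 1*(-0.1658)^2 + 3*(-0.1658) + 2.84*|-0.1658| = 0.001


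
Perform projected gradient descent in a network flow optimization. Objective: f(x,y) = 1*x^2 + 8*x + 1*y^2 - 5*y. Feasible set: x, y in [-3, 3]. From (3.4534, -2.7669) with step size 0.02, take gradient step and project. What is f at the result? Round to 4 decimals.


Step 1: Compute gradient at (3.4534, -2.7669).
grad_x = 2*1*3.4534 + 8 = 14.9068
grad_y = 2*1*-2.7669 - 5 = -10.5338
Step 2: Gradient step.
x_raw = 3.4534 - 0.02*14.9068 = 3.1553
y_raw = -2.7669 - 0.02*-10.5338 = -2.5562
Step 3: Project onto [-3, 3].
x_proj = clip(3.1553) = 3.0
y_proj = clip(-2.5562) = -2.5562
Step 4: Evaluate f.
f(3.0, -2.5562) = 52.3154


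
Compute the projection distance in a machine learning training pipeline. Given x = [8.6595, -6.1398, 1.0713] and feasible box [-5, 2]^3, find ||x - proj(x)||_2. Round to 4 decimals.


Project each component onto [-5, 2].
clip(8.6595) = 2.0, clip(-6.1398) = -5.0, clip(1.0713) = 1.0713
Projection = [2.0, -5.0, 1.0713]
Squared diffs: [44.3489, 1.2991, 0.0]
Distance = sqrt(45.648) = 6.7563


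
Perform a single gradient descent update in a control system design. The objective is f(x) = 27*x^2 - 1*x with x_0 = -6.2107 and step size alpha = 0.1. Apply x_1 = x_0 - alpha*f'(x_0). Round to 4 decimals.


We compute the gradient at x_0 and apply the update.
f'(x) = 54*x - 1
f'(-6.2107) = 54*-6.2107 - 1 = -336.3778
x_1 = -6.2107 - 0.1*-336.3778 = 27.4271


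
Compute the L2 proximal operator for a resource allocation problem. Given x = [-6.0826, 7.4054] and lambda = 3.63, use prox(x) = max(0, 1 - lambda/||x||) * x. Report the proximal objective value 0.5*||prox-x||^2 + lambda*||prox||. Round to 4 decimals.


Step 1: Compute ||x||.
||x|| = 9.5832
Step 2: Compute scaling factor.
scale = max(0, 1 - 3.63/9.5832) = 0.6212
Step 3: prox(x) = [-3.7786, 4.6003]
||prox(x)|| = 5.9532
Step 4: Proximal objective.
0.5*||prox-x||^2 = 6.5885
lambda*||prox|| = 21.6101
Total = 28.1986


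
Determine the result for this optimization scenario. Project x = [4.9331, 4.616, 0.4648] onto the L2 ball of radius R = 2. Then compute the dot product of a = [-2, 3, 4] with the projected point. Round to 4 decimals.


Step 1: Compute ||x|| (intermediates to 6 decimals).
||x|| = sqrt(4.9331^2 + 4.616^2 + 0.4648^2) = 6.771925
Step 2: Project.
Since ||x|| > R, scale = R/||x|| = 2/6.771925 = 0.295337, proj(x) = scale * x
proj(x) = [1.456927, 1.363276, 0.137273]
Step 3: Dot product.
a^T * proj(x) = -2*1.456927 + 3*1.363276 + 4*0.137273 = 1.7251


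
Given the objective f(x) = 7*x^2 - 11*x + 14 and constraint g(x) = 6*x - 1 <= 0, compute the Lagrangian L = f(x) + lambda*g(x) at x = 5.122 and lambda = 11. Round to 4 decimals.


Step 1: Evaluate f(x).
f(5.122) = 7*5.122^2 - 11*5.122 + 14 = 141.3022
Step 2: Evaluate g(x).
g(5.122) = 6*5.122 - 1 = 29.732
Step 3: Compute Lagrangian.
L = 141.3022 + 11*29.732 = 468.3542


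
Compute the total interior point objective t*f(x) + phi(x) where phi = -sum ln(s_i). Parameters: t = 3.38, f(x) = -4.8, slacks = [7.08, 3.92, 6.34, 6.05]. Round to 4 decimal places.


Step 1: Compute log-barrier.
ln values: [1.9573, 1.3661, 1.8469, 1.8001]
phi = -(1.9573 + 1.3661 + 1.8469 + 1.8001) = -6.9703
Step 2: Compute augmented objective.
t*f(x) = 3.38*-4.8 = -16.224
Total = -16.224 - 6.9703 = -23.1943


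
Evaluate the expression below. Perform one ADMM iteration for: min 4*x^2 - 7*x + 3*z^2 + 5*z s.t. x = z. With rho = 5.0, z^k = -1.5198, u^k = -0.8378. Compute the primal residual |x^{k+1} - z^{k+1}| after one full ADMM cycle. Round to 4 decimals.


ADMM iteration with rho = 5.0, z^k = -1.5198, u^k = -0.8378
Step 1: x-update.
Minimize 4*x^2 - 7*x + (5.0/2)*(x + 1.5198 - 0.8378)^2
FOC: (2*4 + 5.0)*x = 7 + 5.0*(-1.5198 + 0.8378)
x^{k+1} = 0.2762
Step 2: z-update.
Minimize 3*z^2 + 5*z + (5.0/2)*(0.2762 - z - 0.8378)^2
FOC: (2*3 + 5.0)*z = -5 + 5.0*(0.2762 - 0.8378)
z^{k+1} = -0.7098
Step 3: u-update.
u^{k+1} = -0.8378 + 0.2762 + 0.7098 = 0.1482
Step 4: Primal residual = |0.2762 + 0.7098| = 0.986


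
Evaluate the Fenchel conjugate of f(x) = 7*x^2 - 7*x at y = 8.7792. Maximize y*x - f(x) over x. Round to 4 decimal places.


f*(y) = sup_x {y*x - a*x^2 - b*x} = sup_x {(y-b)*x - a*x^2}
FOC: (y - b) - 2a*x = 0 => x* = (y - b)/(2a)
x* = (8.7792 + 7)/(2*7) = 1.1271
f*(8.7792) = (y-b)^2/(4a) = (8.7792 + 7)^2/(4*7)
= 248.9832/28 = 8.8923


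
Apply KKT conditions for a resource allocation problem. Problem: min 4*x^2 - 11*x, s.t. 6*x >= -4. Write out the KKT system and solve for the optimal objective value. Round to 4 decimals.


Step 1: Try lambda = 0 (constraint inactive).
Stationarity: 2*4*x - 11 = 0
x* = 11/(2*4) = 1.375
Check constraint: 6*1.375 = 8.25 >= -4 -- satisfied.
Step 2: Compute optimal value.
f(x*) = 4*1.375^2 - 11*1.375 = -7.5625


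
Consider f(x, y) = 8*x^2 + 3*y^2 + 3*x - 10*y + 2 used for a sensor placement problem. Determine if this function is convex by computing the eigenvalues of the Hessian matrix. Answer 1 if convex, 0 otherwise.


The Hessian of f(x,y) = 8*x^2 + 3*y^2 + 3*x - 10*y + 2 is:
H = [[16, 0], [0, 6]]
Trace = 16 + 6 = 22
Determinant = 16*6 - (0)^2 = 96
Discriminant = (22)^2 - 4*96 = 100.0
Eigenvalues: lambda_1 = 6.0, lambda_2 = 16.0
The function is convex.

1


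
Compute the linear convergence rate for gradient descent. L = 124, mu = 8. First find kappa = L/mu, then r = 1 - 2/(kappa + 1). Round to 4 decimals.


Step 1: Compute the condition number.
kappa = L/mu = 124/8 = 15.5
Step 2: Compute the convergence rate.
r = 1 - 2/(kappa + 1) = 1 - 2*mu/(L + mu) = (L - mu)/(L + mu) = 116/132 = 0.8788


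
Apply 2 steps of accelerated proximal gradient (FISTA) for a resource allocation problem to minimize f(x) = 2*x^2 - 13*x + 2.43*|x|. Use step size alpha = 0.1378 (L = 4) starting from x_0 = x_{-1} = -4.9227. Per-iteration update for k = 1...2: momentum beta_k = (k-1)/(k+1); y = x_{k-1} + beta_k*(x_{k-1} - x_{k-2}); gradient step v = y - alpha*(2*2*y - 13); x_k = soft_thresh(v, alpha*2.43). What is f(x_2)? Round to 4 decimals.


FISTA on f(x) = 2*x^2 - 13*x + 2.43*|x|
L = 4, alpha = 0.1378
Iteration 1: beta = 0.0, y = -4.9227 + 0.0*(-4.9227 + 4.9227) = -4.9227
  grad(y) = -32.6908, v = y - alpha*grad = -0.4179
  prox(v) = soft_thresh(-0.4179, 0.3349) = -0.0831
Iteration 2: beta = 0.3333, y = -0.0831 + 0.3333*(-0.0831 + 4.9227) = 1.5302
  grad(y) = -6.8794, v = y - alpha*grad = 2.4781
  prox(v) = soft_thresh(2.4781, 0.3349) = 2.1433
f(x_2) = 2*2.1433^2 - 13*2.1433 + 2.43*|2.1433| = -13.4672


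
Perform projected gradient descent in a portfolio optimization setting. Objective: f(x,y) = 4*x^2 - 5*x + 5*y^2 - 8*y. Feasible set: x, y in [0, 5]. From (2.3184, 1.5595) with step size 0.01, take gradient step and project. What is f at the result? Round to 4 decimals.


Step 1: Compute gradient at (2.3184, 1.5595).
grad_x = 2*4*2.3184 - 5 = 13.5472
grad_y = 2*5*1.5595 - 8 = 7.595
Step 2: Gradient step.
x_raw = 2.3184 - 0.01*13.5472 = 2.1829
y_raw = 1.5595 - 0.01*7.595 = 1.4836
Step 3: Project onto [0, 5].
x_proj = clip(2.1829) = 2.1829
y_proj = clip(1.4836) = 1.4836
Step 4: Evaluate f.
f(2.1829, 1.4836) = 7.2823


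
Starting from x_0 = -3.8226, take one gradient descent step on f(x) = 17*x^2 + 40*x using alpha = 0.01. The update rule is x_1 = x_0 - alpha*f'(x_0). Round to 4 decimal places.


We compute the gradient at x_0 and apply the update.
f'(x) = 34*x + 40
f'(-3.8226) = 34*-3.8226 + 40 = -89.9684
x_1 = -3.8226 - 0.01*-89.9684 = -2.9229


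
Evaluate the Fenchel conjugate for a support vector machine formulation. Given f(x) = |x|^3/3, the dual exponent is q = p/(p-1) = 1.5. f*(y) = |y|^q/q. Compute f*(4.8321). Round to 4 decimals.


The conjugate exponent q satisfies 1/p + 1/q = 1.
p = 3, so q = 3/(3 - 1) = 1.5
|y|^q = 4.8321^1.5 = 10.6219
f*(4.8321) = 10.6219 / 1.5 = 7.0813


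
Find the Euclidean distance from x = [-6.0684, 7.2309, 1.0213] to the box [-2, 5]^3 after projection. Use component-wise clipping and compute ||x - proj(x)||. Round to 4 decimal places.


Project each component onto [-2, 5].
clip(-6.0684) = -2.0, clip(7.2309) = 5.0, clip(1.0213) = 1.0213
Projection = [-2.0, 5.0, 1.0213]
Squared diffs: [16.5519, 4.9769, 0.0]
Distance = sqrt(21.5288) = 4.6399


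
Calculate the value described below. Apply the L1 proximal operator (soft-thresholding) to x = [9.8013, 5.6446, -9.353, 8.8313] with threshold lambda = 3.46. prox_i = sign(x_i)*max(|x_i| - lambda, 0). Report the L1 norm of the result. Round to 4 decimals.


Soft-thresholding with lambda = 3.46:
prox(9.8013) = sign(9.8013)*max(|9.8013| - 3.46, 0) = 6.3413
prox(5.6446) = sign(5.6446)*max(|5.6446| - 3.46, 0) = 2.1846
prox(-9.353) = sign(-9.353)*max(|-9.353| - 3.46, 0) = -5.893
prox(8.8313) = sign(8.8313)*max(|8.8313| - 3.46, 0) = 5.3713
prox(x) = [6.3413, 2.1846, -5.893, 5.3713]
||prox(x)||_1 = 6.3413 + 2.1846 + 5.893 + 5.3713 = 19.7902


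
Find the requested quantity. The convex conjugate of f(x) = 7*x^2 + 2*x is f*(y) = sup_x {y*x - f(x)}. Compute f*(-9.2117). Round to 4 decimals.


f*(y) = sup_x {y*x - a*x^2 - b*x} = sup_x {(y-b)*x - a*x^2}
FOC: (y - b) - 2a*x = 0 => x* = (y - b)/(2a)
x* = (-9.2117 - 2)/(2*7) = -0.8008
f*(-9.2117) = (y-b)^2/(4a) = (-9.2117 - 2)^2/(4*7)
= 125.7022/28 = 4.4894


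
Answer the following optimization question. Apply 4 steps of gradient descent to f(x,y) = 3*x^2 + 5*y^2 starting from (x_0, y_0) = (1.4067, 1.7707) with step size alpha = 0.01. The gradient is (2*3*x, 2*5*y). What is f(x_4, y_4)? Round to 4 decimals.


Gradient descent on f(x,y) = 3*x^2 + 5*y^2.
Starting point: (1.4067, 1.7707), alpha = 0.01
Step 1: grad_x = 2*3*1.4067 = 8.4402, grad_y = 2*5*1.7707 = 17.707
  x_1 = 1.4067 - 0.01*8.4402 = 1.3223
  y_1 = 1.7707 - 0.01*17.707 = 1.5936
Step 2: grad_x = 2*3*1.3223 = 7.9338, grad_y = 2*5*1.5936 = 15.9363
  x_2 = 1.3223 - 0.01*7.9338 = 1.243
  y_2 = 1.5936 - 0.01*15.9363 = 1.4343
Step 3: grad_x = 2*3*1.243 = 7.4578, grad_y = 2*5*1.4343 = 14.3427
  x_3 = 1.243 - 0.01*7.4578 = 1.1684
  y_3 = 1.4343 - 0.01*14.3427 = 1.2908
Step 4: grad_x = 2*3*1.1684 = 7.0103, grad_y = 2*5*1.2908 = 12.9084
  x_4 = 1.1684 - 0.01*7.0103 = 1.0983
  y_4 = 1.2908 - 0.01*12.9084 = 1.1618
f(1.0983, 1.1618) = 3*1.0983^2 + 5*1.1618^2 = 10.367


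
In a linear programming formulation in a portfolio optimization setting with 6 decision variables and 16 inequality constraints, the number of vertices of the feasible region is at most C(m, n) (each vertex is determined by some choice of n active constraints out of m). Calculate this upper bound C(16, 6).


Each vertex corresponds to some choice of n active constraints out of m, so the number of vertices is at most C(m, n) = m! / (n!(m-n)!).
m = 16, n = 6
Numerator: 16 * 15 * 14 * 13 * 12 * 11
Denominator: 6! = 720
C(16, 6) = 8008


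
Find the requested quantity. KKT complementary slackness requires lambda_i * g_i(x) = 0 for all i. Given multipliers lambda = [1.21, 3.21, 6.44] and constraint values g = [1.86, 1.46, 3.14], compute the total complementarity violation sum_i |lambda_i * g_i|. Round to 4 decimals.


KKT complementary slackness check:
lambda_1 * g_1 = 1.21 * 1.86 = 2.2506
lambda_2 * g_2 = 3.21 * 1.46 = 4.6866
lambda_3 * g_3 = 6.44 * 3.14 = 20.2216
Total violation = 2.2506 + 4.6866 + 20.2216 = 27.1588


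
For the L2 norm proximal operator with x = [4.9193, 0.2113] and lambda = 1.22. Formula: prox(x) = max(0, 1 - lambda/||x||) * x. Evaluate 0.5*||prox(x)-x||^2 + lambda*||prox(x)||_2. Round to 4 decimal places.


Step 1: Compute ||x||.
||x|| = 4.9238
Step 2: Compute scaling factor.
scale = max(0, 1 - 1.22/4.9238) = 0.7522
Step 3: prox(x) = [3.7004, 0.1589]
||prox(x)|| = 3.7038
Step 4: Proximal objective.
0.5*||prox-x||^2 = 0.7442
lambda*||prox|| = 4.5186
Total = 5.2629


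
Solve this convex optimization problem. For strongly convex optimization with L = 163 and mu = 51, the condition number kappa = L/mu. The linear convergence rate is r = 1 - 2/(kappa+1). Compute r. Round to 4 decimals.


Step 1: Compute the condition number.
kappa = L/mu = 163/51 = 3.1961
Step 2: Compute the convergence rate.
r = 1 - 2/(kappa + 1) = 1 - 2*mu/(L + mu) = (L - mu)/(L + mu) = 112/214 = 0.5234


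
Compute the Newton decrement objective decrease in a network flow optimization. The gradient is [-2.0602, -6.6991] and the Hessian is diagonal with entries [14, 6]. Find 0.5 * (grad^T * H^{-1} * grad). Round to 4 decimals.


Step 1: H is diagonal, so H^(-1) * g = [-0.1472, -1.1165].
Step 2: g^T H^(-1) g = sum_i g_i^2 / H_ii
  = (-2.0602)^2/14 + (-6.6991)^2/6
  = 0.3032 + 7.4797 = 7.7828
Step 3: Objective decrease = 0.5 * g^T H^(-1) g = 3.8914


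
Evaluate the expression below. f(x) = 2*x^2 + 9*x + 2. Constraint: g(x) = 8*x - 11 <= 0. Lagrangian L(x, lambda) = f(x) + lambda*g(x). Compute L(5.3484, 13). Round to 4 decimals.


Step 1: Evaluate f(x).
f(5.3484) = 2*5.3484^2 + 9*5.3484 + 2 = 107.3464
Step 2: Evaluate g(x).
g(5.3484) = 8*5.3484 - 11 = 31.7872
Step 3: Compute Lagrangian.
L = 107.3464 + 13*31.7872 = 520.58


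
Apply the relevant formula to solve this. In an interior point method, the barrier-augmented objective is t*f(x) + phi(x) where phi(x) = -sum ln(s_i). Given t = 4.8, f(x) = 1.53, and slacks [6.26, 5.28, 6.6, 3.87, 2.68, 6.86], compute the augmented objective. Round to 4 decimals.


Step 1: Compute log-barrier.
ln values: [1.8342, 1.6639, 1.8871, 1.3533, 0.9858, 1.9257]
phi = -(1.8342 + 1.6639 + 1.8871 + 1.3533 + 0.9858 + 1.9257) = -9.65
Step 2: Compute augmented objective.
t*f(x) = 4.8*1.53 = 7.344
Total = 7.344 - 9.65 = -2.306


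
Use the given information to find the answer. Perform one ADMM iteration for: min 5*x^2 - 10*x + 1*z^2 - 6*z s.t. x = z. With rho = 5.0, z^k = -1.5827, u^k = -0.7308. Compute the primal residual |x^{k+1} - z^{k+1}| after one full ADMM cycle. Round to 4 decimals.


ADMM iteration with rho = 5.0, z^k = -1.5827, u^k = -0.7308
Step 1: x-update.
Minimize 5*x^2 - 10*x + (5.0/2)*(x + 1.5827 - 0.7308)^2
FOC: (2*5 + 5.0)*x = 10 + 5.0*(-1.5827 + 0.7308)
x^{k+1} = 0.3827
Step 2: z-update.
Minimize 1*z^2 - 6*z + (5.0/2)*(0.3827 - z - 0.7308)^2
FOC: (2*1 + 5.0)*z = 6 + 5.0*(0.3827 - 0.7308)
z^{k+1} = 0.6085
Step 3: u-update.
u^{k+1} = -0.7308 + 0.3827 - 0.6085 = -0.9566
Step 4: Primal residual = |0.3827 - 0.6085| = 0.2258


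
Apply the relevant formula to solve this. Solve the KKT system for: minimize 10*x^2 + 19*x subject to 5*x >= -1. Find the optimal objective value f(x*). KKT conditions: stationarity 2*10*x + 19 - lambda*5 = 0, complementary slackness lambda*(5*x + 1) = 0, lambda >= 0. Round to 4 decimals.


Step 1: Try lambda = 0 (constraint inactive).
x_unc = -19/(2*10) = -0.95
Check: 5*-0.95 = -4.75 < -1 -- violated!
Step 2: Constraint must be active: 5*x = -1
x* = -1/5 = -0.2
lambda = (2*10*(-0.2) + 19)/5 = 3.0
Step 3: Compute optimal value.
f(x*) = 10*(-0.2)^2 + 19*(-0.2) = -3.4


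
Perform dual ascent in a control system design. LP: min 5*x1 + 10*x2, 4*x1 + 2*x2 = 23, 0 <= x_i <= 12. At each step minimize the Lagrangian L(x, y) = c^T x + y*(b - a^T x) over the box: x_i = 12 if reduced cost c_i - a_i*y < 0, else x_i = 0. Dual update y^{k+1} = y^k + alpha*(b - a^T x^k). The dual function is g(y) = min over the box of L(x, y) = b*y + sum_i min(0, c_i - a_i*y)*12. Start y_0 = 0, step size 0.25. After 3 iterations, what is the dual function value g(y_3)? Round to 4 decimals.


Dual ascent for LP: min 5*x1 + 10*x2, 4*x1 + 2*x2 = 23, 0 <= x_i <= 12
Step 1: y^k = 0.0, reduced costs: (5.0, 10.0)
  x^k = (0.0, 0.0), subgradient = b - a^T x = 23.0
  y^{k+1} = 0.0 + 0.25*23.0 = 5.75
Step 2: y^k = 5.75, reduced costs: (-18.0, -1.5)
  x^k = (12.0, 12.0), subgradient = b - a^T x = -49.0
  y^{k+1} = 5.75 + 0.25*-49.0 = -6.5
Step 3: y^k = -6.5, reduced costs: (31.0, 23.0)
  x^k = (0.0, 0.0), subgradient = b - a^T x = 23.0
  y^{k+1} = -6.5 + 0.25*23.0 = -0.75
Dual objective at y_3 = -0.75: reduced costs (8.0, 11.5), box minimizer x = (0.0, 0.0)
g(y_3) = b*y + (c1 - a1*y)*x1 + (c2 - a2*y)*x2 = 23*(-0.75) + 8.0*0.0 + 11.5*0.0 = -17.25 + 0.0 + 0.0 = -17.25


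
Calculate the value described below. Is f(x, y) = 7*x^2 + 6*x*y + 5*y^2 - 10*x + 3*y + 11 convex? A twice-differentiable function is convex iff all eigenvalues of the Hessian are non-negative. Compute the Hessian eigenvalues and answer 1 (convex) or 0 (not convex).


The Hessian of f(x,y) = 7*x^2 + 6*x*y + 5*y^2 - 10*x + 3*y + 11 is:
H = [[14, 6], [6, 10]]
Trace = 14 + 10 = 24
Determinant = 14*10 - (6)^2 = 104
Discriminant = (24)^2 - 4*104 = 160.0
Eigenvalues: lambda_1 = 5.6754, lambda_2 = 18.3246
The function is convex.

1


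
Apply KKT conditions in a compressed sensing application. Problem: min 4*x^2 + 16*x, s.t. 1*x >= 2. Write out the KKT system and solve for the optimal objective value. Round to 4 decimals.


Step 1: Try lambda = 0 (constraint inactive).
x_unc = -16/(2*4) = -2.0
Check: 1*-2.0 = -2.0 < 2 -- violated!
Step 2: Constraint must be active: 1*x = 2
x* = 2/1 = 2.0
lambda = (2*4*2.0 + 16)/1 = 32.0
Step 3: Compute optimal value.
f(x*) = 4*2.0^2 + 16*2.0 = 48.0


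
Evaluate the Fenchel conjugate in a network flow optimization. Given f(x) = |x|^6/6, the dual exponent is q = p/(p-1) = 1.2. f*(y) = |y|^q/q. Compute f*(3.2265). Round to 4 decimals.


The conjugate exponent q satisfies 1/p + 1/q = 1.
p = 6, so q = 6/(6 - 1) = 1.2
|y|^q = 3.2265^1.2 = 4.0783
f*(3.2265) = 4.0783 / 1.2 = 3.3986


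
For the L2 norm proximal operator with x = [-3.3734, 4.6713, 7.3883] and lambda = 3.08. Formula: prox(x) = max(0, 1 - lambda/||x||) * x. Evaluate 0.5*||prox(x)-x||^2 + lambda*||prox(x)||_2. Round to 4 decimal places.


Step 1: Compute ||x||.
||x|| = 9.3695
Step 2: Compute scaling factor.
scale = max(0, 1 - 3.08/9.3695) = 0.6713
Step 3: prox(x) = [-2.2645, 3.1357, 4.9596]
||prox(x)|| = 6.2895
Step 4: Proximal objective.
0.5*||prox-x||^2 = 4.7432
lambda*||prox|| = 19.3717
Total = 24.1149


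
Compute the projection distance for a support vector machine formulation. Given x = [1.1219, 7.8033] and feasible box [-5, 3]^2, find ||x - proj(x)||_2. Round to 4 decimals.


Project each component onto [-5, 3].
clip(1.1219) = 1.1219, clip(7.8033) = 3.0
Projection = [1.1219, 3.0]
Squared diffs: [0.0, 23.0717]
Distance = sqrt(23.0717) = 4.8033


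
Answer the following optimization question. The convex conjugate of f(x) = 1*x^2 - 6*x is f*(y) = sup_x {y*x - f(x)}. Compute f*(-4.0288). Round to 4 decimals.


f*(y) = sup_x {y*x - a*x^2 - b*x} = sup_x {(y-b)*x - a*x^2}
FOC: (y - b) - 2a*x = 0 => x* = (y - b)/(2a)
x* = (-4.0288 + 6)/(2*1) = 0.9856
f*(-4.0288) = (y-b)^2/(4a) = (-4.0288 + 6)^2/(4*1)
= 3.8856/4 = 0.9714


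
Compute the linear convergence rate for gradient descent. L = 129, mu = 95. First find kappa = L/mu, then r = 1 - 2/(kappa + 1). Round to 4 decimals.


Step 1: Compute the condition number.
kappa = L/mu = 129/95 = 1.3579
Step 2: Compute the convergence rate.
r = 1 - 2/(kappa + 1) = 1 - 2*mu/(L + mu) = (L - mu)/(L + mu) = 34/224 = 0.1518


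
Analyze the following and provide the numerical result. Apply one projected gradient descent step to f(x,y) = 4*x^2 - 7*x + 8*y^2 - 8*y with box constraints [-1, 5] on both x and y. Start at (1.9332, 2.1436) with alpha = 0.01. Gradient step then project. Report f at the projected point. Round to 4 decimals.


Step 1: Compute gradient at (1.9332, 2.1436).
grad_x = 2*4*1.9332 - 7 = 8.4656
grad_y = 2*8*2.1436 - 8 = 26.2976
Step 2: Gradient step.
x_raw = 1.9332 - 0.01*8.4656 = 1.8485
y_raw = 2.1436 - 0.01*26.2976 = 1.8806
Step 3: Project onto [-1, 5].
x_proj = clip(1.8485) = 1.8485
y_proj = clip(1.8806) = 1.8806
Step 4: Evaluate f.
f(1.8485, 1.8806) = 13.9776


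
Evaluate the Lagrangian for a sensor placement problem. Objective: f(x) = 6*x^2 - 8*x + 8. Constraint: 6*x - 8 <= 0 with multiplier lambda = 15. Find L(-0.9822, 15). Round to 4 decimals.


Step 1: Evaluate f(x).
f(-0.9822) = 6*(-0.9822)^2 - 8*(-0.9822) + 8 = 21.6459
Step 2: Evaluate g(x).
g(-0.9822) = 6*-0.9822 - 8 = -13.8932
Step 3: Compute Lagrangian.
L = 21.6459 + 15*-13.8932 = -186.7521


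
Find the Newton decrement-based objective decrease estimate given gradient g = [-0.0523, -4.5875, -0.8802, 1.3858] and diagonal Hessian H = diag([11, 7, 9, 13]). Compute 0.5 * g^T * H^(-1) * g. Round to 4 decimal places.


Step 1: H is diagonal, so H^(-1) * g = [-0.0048, -0.6554, -0.0978, 0.1066].
Step 2: g^T H^(-1) g = sum_i g_i^2 / H_ii
  = (-0.0523)^2/11 + (-4.5875)^2/7 + (-0.8802)^2/9 + (1.3858)^2/13
  = 0.0002 + 3.0065 + 0.0861 + 0.1477 = 3.2405
Step 3: Objective decrease = 0.5 * g^T H^(-1) g = 1.6203


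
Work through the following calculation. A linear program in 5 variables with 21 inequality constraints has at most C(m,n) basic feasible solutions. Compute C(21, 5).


Each vertex corresponds to some choice of n active constraints out of m, so the number of vertices is at most C(m, n) = m! / (n!(m-n)!).
m = 21, n = 5
Numerator: 21 * 20 * 19 * 18 * 17
Denominator: 5! = 120
C(21, 5) = 20349


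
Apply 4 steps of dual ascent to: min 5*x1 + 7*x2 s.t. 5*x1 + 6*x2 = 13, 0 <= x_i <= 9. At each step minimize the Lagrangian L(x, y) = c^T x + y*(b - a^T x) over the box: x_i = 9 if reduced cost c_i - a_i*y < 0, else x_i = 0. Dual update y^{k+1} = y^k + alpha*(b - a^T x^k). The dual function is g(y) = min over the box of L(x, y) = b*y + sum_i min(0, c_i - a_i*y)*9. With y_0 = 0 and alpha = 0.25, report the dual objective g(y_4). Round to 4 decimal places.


Dual ascent for LP: min 5*x1 + 7*x2, 5*x1 + 6*x2 = 13, 0 <= x_i <= 9
Step 1: y^k = 0.0, reduced costs: (5.0, 7.0)
  x^k = (0.0, 0.0), subgradient = b - a^T x = 13.0
  y^{k+1} = 0.0 + 0.25*13.0 = 3.25
Step 2: y^k = 3.25, reduced costs: (-11.25, -12.5)
  x^k = (9.0, 9.0), subgradient = b - a^T x = -86.0
  y^{k+1} = 3.25 + 0.25*-86.0 = -18.25
Step 3: y^k = -18.25, reduced costs: (96.25, 116.5)
  x^k = (0.0, 0.0), subgradient = b - a^T x = 13.0
  y^{k+1} = -18.25 + 0.25*13.0 = -15.0
Step 4: y^k = -15.0, reduced costs: (80.0, 97.0)
  x^k = (0.0, 0.0), subgradient = b - a^T x = 13.0
  y^{k+1} = -15.0 + 0.25*13.0 = -11.75
Dual objective at y_4 = -11.75: reduced costs (63.75, 77.5), box minimizer x = (0.0, 0.0)
g(y_4) = b*y + (c1 - a1*y)*x1 + (c2 - a2*y)*x2 = 13*(-11.75) + 63.75*0.0 + 77.5*0.0 = -152.75 + 0.0 + 0.0 = -152.75


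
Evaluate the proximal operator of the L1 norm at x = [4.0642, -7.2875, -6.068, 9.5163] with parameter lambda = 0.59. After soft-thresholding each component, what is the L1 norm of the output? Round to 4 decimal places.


Soft-thresholding with lambda = 0.59:
prox(4.0642) = sign(4.0642)*max(|4.0642| - 0.59, 0) = 3.4742
prox(-7.2875) = sign(-7.2875)*max(|-7.2875| - 0.59, 0) = -6.6975
prox(-6.068) = sign(-6.068)*max(|-6.068| - 0.59, 0) = -5.478
prox(9.5163) = sign(9.5163)*max(|9.5163| - 0.59, 0) = 8.9263
prox(x) = [3.4742, -6.6975, -5.478, 8.9263]
||prox(x)||_1 = 3.4742 + 6.6975 + 5.478 + 8.9263 = 24.576


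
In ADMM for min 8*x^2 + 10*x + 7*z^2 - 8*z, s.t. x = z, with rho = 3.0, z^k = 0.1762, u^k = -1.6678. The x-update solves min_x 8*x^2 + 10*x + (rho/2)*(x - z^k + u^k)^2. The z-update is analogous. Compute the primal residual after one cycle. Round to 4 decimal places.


ADMM iteration with rho = 3.0, z^k = 0.1762, u^k = -1.6678
Step 1: x-update.
Minimize 8*x^2 + 10*x + (3.0/2)*(x - 0.1762 - 1.6678)^2
FOC: (2*8 + 3.0)*x = -10 + 3.0*(0.1762 + 1.6678)
x^{k+1} = -0.2352
Step 2: z-update.
Minimize 7*z^2 - 8*z + (3.0/2)*(-0.2352 - z - 1.6678)^2
FOC: (2*7 + 3.0)*z = 8 + 3.0*(-0.2352 - 1.6678)
z^{k+1} = 0.1348
Step 3: u-update.
u^{k+1} = -1.6678 - 0.2352 - 0.1348 = -2.0377
Step 4: Primal residual = |-0.2352 - 0.1348| = 0.3699
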